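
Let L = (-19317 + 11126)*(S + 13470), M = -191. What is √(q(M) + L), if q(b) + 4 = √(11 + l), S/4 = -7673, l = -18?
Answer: √(141065398 + I*√7) ≈ 11877.0 + 0.e-4*I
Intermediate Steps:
S = -30692 (S = 4*(-7673) = -30692)
L = 141065402 (L = (-19317 + 11126)*(-30692 + 13470) = -8191*(-17222) = 141065402)
q(b) = -4 + I*√7 (q(b) = -4 + √(11 - 18) = -4 + √(-7) = -4 + I*√7)
√(q(M) + L) = √((-4 + I*√7) + 141065402) = √(141065398 + I*√7)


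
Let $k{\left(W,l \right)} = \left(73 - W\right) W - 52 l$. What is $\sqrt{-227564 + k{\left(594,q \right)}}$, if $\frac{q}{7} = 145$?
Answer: $i \sqrt{589818} \approx 768.0 i$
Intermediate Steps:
$q = 1015$ ($q = 7 \cdot 145 = 1015$)
$k{\left(W,l \right)} = - 52 l + W \left(73 - W\right)$ ($k{\left(W,l \right)} = W \left(73 - W\right) - 52 l = - 52 l + W \left(73 - W\right)$)
$\sqrt{-227564 + k{\left(594,q \right)}} = \sqrt{-227564 - 362254} = \sqrt{-589818} = i \sqrt{589818}$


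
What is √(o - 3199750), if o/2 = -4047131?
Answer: 2*I*√2823503 ≈ 3360.7*I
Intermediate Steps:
o = -8094262 (o = 2*(-4047131) = -8094262)
√(o - 3199750) = √(-8094262 - 3199750) = √(-11294012) = 2*I*√2823503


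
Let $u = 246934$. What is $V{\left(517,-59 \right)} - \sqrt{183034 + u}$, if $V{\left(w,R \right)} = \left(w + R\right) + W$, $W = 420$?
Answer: $878 - 4 \sqrt{26873} \approx 222.28$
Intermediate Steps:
$V{\left(w,R \right)} = 420 + R + w$ ($V{\left(w,R \right)} = \left(w + R\right) + 420 = \left(R + w\right) + 420 = 420 + R + w$)
$V{\left(517,-59 \right)} - \sqrt{183034 + u} = \left(420 - 59 + 517\right) - \sqrt{183034 + 246934} = 878 - \sqrt{429968} = 878 - 4 \sqrt{26873}$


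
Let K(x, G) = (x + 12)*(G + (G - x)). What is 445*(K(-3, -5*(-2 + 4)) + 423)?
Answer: 120150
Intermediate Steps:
K(x, G) = (12 + x)*(-x + 2*G)
445*(K(-3, -5*(-2 + 4)) + 423) = 445*((-1*(-3)² - 12*(-3) + 24*(-5*(-2 + 4)) + 2*(-5*(-2 + 4))*(-3)) + 423) = 445*((-1*9 + 36 + 24*(-5*2) + 2*(-5*2)*(-3)) + 423) = 445*((-9 + 36 + 24*(-10) + 2*(-10)*(-3)) + 423) = 445*((-9 + 36 - 240 + 60) + 423) = 445*(-153 + 423) = 445*270 = 120150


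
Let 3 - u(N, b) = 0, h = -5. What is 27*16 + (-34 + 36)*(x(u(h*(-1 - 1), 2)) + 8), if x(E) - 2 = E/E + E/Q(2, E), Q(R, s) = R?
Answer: 457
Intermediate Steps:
u(N, b) = 3 (u(N, b) = 3 - 1*0 = 3 + 0 = 3)
x(E) = 3 + E/2 (x(E) = 2 + (E/E + E/2) = 2 + (1 + E*(½)) = 2 + (1 + E/2) = 3 + E/2)
27*16 + (-34 + 36)*(x(u(h*(-1 - 1), 2)) + 8) = 27*16 + (-34 + 36)*((3 + (½)*3) + 8) = 432 + 2*((3 + 3/2) + 8) = 432 + 2*(9/2 + 8) = 432 + 2*(25/2) = 432 + 25 = 457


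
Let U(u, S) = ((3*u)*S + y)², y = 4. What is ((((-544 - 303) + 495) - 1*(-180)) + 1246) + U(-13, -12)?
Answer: 223858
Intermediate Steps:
U(u, S) = (4 + 3*S*u)² (U(u, S) = ((3*u)*S + 4)² = (3*S*u + 4)² = (4 + 3*S*u)²)
((((-544 - 303) + 495) - 1*(-180)) + 1246) + U(-13, -12) = ((((-544 - 303) + 495) - 1*(-180)) + 1246) + (4 + 3*(-12)*(-13))² = (((-847 + 495) + 180) + 1246) + (4 + 468)² = ((-352 + 180) + 1246) + 472² = (-172 + 1246) + 222784 = 1074 + 222784 = 223858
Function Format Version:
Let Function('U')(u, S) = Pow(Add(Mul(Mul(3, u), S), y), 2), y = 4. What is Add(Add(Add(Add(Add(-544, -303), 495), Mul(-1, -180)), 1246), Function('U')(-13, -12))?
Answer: 223858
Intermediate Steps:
Function('U')(u, S) = Pow(Add(4, Mul(3, S, u)), 2) (Function('U')(u, S) = Pow(Add(Mul(Mul(3, u), S), 4), 2) = Pow(Add(Mul(3, S, u), 4), 2) = Pow(Add(4, Mul(3, S, u)), 2))
Add(Add(Add(Add(Add(-544, -303), 495), Mul(-1, -180)), 1246), Function('U')(-13, -12)) = Add(Add(Add(Add(Add(-544, -303), 495), Mul(-1, -180)), 1246), Pow(Add(4, Mul(3, -12, -13)), 2)) = Add(Add(Add(Add(-847, 495), 180), 1246), Pow(Add(4, 468), 2)) = Add(Add(Add(-352, 180), 1246), Pow(472, 2)) = Add(Add(-172, 1246), 222784) = Add(1074, 222784) = 223858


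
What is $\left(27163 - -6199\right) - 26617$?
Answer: $6745$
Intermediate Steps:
$\left(27163 - -6199\right) - 26617 = \left(27163 + \left(-1629 + 7828\right)\right) - 26617 = \left(27163 + 6199\right) - 26617 = 33362 - 26617 = 6745$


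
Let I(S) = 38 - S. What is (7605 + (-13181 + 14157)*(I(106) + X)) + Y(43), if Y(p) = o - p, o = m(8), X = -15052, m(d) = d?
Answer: -14749550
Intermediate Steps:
o = 8
Y(p) = 8 - p
(7605 + (-13181 + 14157)*(I(106) + X)) + Y(43) = (7605 + (-13181 + 14157)*((38 - 1*106) - 15052)) + (8 - 1*43) = (7605 + 976*((38 - 106) - 15052)) + (8 - 43) = (7605 + 976*(-68 - 15052)) - 35 = (7605 + 976*(-15120)) - 35 = (7605 - 14757120) - 35 = -14749515 - 35 = -14749550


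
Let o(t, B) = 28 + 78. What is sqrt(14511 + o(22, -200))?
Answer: sqrt(14617) ≈ 120.90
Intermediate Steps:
o(t, B) = 106
sqrt(14511 + o(22, -200)) = sqrt(14511 + 106) = sqrt(14617)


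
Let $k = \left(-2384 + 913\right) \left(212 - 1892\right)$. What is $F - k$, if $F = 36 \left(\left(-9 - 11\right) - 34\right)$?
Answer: $-2473224$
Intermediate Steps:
$k = 2471280$ ($k = \left(-1471\right) \left(-1680\right) = 2471280$)
$F = -1944$ ($F = 36 \left(-20 - 34\right) = 36 \left(-54\right) = -1944$)
$F - k = -1944 - 2471280 = -2473224$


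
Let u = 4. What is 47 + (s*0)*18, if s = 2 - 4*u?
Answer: 47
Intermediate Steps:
s = -14 (s = 2 - 4*4 = 2 - 16 = -14)
47 + (s*0)*18 = 47 - 14*0*18 = 47 + 0*18 = 47 + 0 = 47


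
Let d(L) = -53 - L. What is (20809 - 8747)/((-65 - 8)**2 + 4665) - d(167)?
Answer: 1105371/4997 ≈ 221.21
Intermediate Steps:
(20809 - 8747)/((-65 - 8)**2 + 4665) - d(167) = (20809 - 8747)/((-65 - 8)**2 + 4665) - (-53 - 1*167) = 12062/((-73)**2 + 4665) - (-53 - 167) = 12062/(5329 + 4665) - 1*(-220) = 12062/9994 + 220 = 12062*(1/9994) + 220 = 6031/4997 + 220 = 1105371/4997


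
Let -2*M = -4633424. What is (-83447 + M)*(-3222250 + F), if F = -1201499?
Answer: -9879403810485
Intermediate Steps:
M = 2316712 (M = -½*(-4633424) = 2316712)
(-83447 + M)*(-3222250 + F) = (-83447 + 2316712)*(-3222250 - 1201499) = 2233265*(-4423749) = -9879403810485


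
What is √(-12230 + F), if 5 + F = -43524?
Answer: I*√55759 ≈ 236.13*I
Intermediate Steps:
F = -43529 (F = -5 - 43524 = -43529)
√(-12230 + F) = √(-12230 - 43529) = √(-55759) = I*√55759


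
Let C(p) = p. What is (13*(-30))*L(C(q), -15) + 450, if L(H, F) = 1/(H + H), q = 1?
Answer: 255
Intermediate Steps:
L(H, F) = 1/(2*H)
(13*(-30))*L(C(q), -15) + 450 = (13*(-30))*((½)/1) + 450 = -195 + 450 = 255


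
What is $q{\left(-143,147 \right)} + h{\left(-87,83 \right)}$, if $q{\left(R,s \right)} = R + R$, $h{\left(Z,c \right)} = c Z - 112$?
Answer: $-7619$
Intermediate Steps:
$h{\left(Z,c \right)} = -112 + Z c$ ($h{\left(Z,c \right)} = Z c - 112 = -112 + Z c$)
$q{\left(R,s \right)} = 2 R$
$q{\left(-143,147 \right)} + h{\left(-87,83 \right)} = 2 \left(-143\right) - 7333 = -286 - 7333 = -7619$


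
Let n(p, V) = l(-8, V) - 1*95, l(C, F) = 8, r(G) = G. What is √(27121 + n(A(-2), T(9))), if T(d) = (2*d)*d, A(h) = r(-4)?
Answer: √27034 ≈ 164.42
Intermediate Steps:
A(h) = -4
T(d) = 2*d²
n(p, V) = -87 (n(p, V) = 8 - 1*95 = 8 - 95 = -87)
√(27121 + n(A(-2), T(9))) = √(27121 - 87) = √27034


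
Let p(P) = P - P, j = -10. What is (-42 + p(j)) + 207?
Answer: 165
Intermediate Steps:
p(P) = 0
(-42 + p(j)) + 207 = (-42 + 0) + 207 = -42 + 207 = 165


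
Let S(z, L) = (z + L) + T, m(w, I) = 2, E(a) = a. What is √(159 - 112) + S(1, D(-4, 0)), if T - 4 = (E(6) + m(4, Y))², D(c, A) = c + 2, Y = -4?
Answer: 67 + √47 ≈ 73.856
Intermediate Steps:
D(c, A) = 2 + c
T = 68 (T = 4 + (6 + 2)² = 4 + 8² = 4 + 64 = 68)
S(z, L) = 68 + L + z (S(z, L) = (z + L) + 68 = (L + z) + 68 = 68 + L + z)
√(159 - 112) + S(1, D(-4, 0)) = √(159 - 112) + (68 + (2 - 4) + 1) = √47 + (68 - 2 + 1) = √47 + 67 = 67 + √47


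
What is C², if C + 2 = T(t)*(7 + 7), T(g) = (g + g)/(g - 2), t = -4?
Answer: 2500/9 ≈ 277.78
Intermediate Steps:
T(g) = 2*g/(-2 + g) (T(g) = (2*g)/(-2 + g) = 2*g/(-2 + g))
C = 50/3 (C = -2 + (2*(-4)/(-2 - 4))*(7 + 7) = -2 + (2*(-4)/(-6))*14 = -2 + (2*(-4)*(-⅙))*14 = -2 + (4/3)*14 = -2 + 56/3 = 50/3 ≈ 16.667)
C² = (50/3)² = 2500/9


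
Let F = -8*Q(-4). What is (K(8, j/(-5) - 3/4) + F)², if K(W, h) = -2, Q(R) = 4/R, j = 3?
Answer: 36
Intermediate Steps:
F = 8 (F = -32/(-4) = -32*(-1)/4 = -8*(-1) = 8)
(K(8, j/(-5) - 3/4) + F)² = (-2 + 8)² = 6² = 36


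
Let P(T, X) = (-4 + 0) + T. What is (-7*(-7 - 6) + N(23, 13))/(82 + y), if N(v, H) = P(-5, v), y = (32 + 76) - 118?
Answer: 41/36 ≈ 1.1389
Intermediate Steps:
P(T, X) = -4 + T
y = -10 (y = 108 - 118 = -10)
N(v, H) = -9 (N(v, H) = -4 - 5 = -9)
(-7*(-7 - 6) + N(23, 13))/(82 + y) = (-7*(-7 - 6) - 9)/(82 - 10) = (-7*(-13) - 9)/72 = (91 - 9)*(1/72) = 82*(1/72) = 41/36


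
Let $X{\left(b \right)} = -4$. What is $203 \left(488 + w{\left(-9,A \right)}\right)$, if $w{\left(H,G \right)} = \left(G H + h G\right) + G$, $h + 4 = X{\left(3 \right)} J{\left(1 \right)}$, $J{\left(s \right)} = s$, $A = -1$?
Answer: $102312$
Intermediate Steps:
$h = -8$ ($h = -4 - 4 = -8$)
$w{\left(H,G \right)} = - 7 G + G H$ ($w{\left(H,G \right)} = \left(G H - 8 G\right) + G = \left(- 8 G + G H\right) + G = - 7 G + G H$)
$203 \left(488 + w{\left(-9,A \right)}\right) = 203 \left(488 - \left(-7 - 9\right)\right) = 203 \left(488 - -16\right) = 203 \left(488 + 16\right) = 203 \cdot 504 = 102312$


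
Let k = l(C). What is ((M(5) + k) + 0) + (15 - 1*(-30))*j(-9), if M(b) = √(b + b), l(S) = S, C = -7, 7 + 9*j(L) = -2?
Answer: -52 + √10 ≈ -48.838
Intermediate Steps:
j(L) = -1 (j(L) = -7/9 + (⅑)*(-2) = -7/9 - 2/9 = -1)
k = -7
M(b) = √2*√b (M(b) = √(2*b) = √2*√b)
((M(5) + k) + 0) + (15 - 1*(-30))*j(-9) = ((√2*√5 - 7) + 0) + (15 - 1*(-30))*(-1) = ((√10 - 7) + 0) + (15 + 30)*(-1) = ((-7 + √10) + 0) + 45*(-1) = (-7 + √10) - 45 = -52 + √10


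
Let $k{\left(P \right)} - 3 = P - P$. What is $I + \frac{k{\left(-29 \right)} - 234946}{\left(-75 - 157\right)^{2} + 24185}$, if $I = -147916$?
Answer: $- \frac{11539014187}{78009} \approx -1.4792 \cdot 10^{5}$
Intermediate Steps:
$k{\left(P \right)} = 3$ ($k{\left(P \right)} = 3 + \left(P - P\right) = 3 + 0 = 3$)
$I + \frac{k{\left(-29 \right)} - 234946}{\left(-75 - 157\right)^{2} + 24185} = -147916 + \frac{3 - 234946}{\left(-75 - 157\right)^{2} + 24185} = -147916 - \frac{234943}{\left(-232\right)^{2} + 24185} = -147916 - \frac{234943}{53824 + 24185} = -147916 - \frac{234943}{78009} = - \frac{11539014187}{78009}$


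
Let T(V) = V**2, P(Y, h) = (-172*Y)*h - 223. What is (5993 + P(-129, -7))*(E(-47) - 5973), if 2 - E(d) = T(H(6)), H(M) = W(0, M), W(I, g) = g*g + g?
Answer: 1156738310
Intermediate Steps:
W(I, g) = g + g**2 (W(I, g) = g**2 + g = g + g**2)
H(M) = M*(1 + M)
P(Y, h) = -223 - 172*Y*h (P(Y, h) = -172*Y*h - 223 = -223 - 172*Y*h)
E(d) = -1762 (E(d) = 2 - (6*(1 + 6))**2 = 2 - (6*7)**2 = 2 - 1*42**2 = 2 - 1*1764 = 2 - 1764 = -1762)
(5993 + P(-129, -7))*(E(-47) - 5973) = (5993 + (-223 - 172*(-129)*(-7)))*(-1762 - 5973) = (5993 + (-223 - 155316))*(-7735) = (5993 - 155539)*(-7735) = -149546*(-7735) = 1156738310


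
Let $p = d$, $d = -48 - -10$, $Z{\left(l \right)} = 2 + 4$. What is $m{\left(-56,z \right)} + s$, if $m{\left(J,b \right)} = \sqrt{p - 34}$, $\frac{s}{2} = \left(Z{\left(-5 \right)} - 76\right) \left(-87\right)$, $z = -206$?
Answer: $12180 + 6 i \sqrt{2} \approx 12180.0 + 8.4853 i$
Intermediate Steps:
$Z{\left(l \right)} = 6$
$d = -38$ ($d = -48 + 10 = -38$)
$p = -38$
$s = 12180$ ($s = 2 \left(6 - 76\right) \left(-87\right) = 2 \left(\left(-70\right) \left(-87\right)\right) = 2 \cdot 6090 = 12180$)
$m{\left(J,b \right)} = 6 i \sqrt{2}$ ($m{\left(J,b \right)} = \sqrt{-38 - 34} = \sqrt{-72} = 6 i \sqrt{2}$)
$m{\left(-56,z \right)} + s = 6 i \sqrt{2} + 12180 = 12180 + 6 i \sqrt{2}$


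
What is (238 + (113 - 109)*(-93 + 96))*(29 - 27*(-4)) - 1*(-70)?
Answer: 34320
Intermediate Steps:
(238 + (113 - 109)*(-93 + 96))*(29 - 27*(-4)) - 1*(-70) = (238 + 4*3)*(29 + 108) + 70 = (238 + 12)*137 + 70 = 250*137 + 70 = 34250 + 70 = 34320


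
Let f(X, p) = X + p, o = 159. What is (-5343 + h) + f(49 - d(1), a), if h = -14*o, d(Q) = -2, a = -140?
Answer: -7658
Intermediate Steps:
h = -2226 (h = -14*159 = -2226)
(-5343 + h) + f(49 - d(1), a) = (-5343 - 2226) + ((49 - 1*(-2)) - 140) = -7569 + ((49 + 2) - 140) = -7569 + (51 - 140) = -7569 - 89 = -7658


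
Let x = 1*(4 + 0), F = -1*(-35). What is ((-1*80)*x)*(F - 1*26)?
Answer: -2880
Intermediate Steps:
F = 35
x = 4 (x = 1*4 = 4)
((-1*80)*x)*(F - 1*26) = (-1*80*4)*(35 - 1*26) = (-80*4)*(35 - 26) = -320*9 = -2880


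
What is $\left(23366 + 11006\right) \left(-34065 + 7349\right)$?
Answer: $-918282352$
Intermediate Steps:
$\left(23366 + 11006\right) \left(-34065 + 7349\right) = 34372 \left(-26716\right) = -918282352$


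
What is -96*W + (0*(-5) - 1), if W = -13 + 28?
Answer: -1441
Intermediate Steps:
W = 15
-96*W + (0*(-5) - 1) = -96*15 + (0*(-5) - 1) = -1440 + (0 - 1) = -1440 - 1 = -1441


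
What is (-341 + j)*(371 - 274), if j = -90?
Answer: -41807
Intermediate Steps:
(-341 + j)*(371 - 274) = (-341 - 90)*(371 - 274) = -431*97 = -41807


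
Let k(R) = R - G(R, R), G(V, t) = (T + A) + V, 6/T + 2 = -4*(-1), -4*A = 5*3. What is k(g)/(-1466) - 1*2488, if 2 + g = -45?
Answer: -14589635/5864 ≈ -2488.0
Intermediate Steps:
g = -47 (g = -2 - 45 = -47)
A = -15/4 (A = -5*3/4 = -¼*15 = -15/4 ≈ -3.7500)
T = 3 (T = 6/(-2 - 4*(-1)) = 6/(-2 + 4) = 6/2 = 6*(½) = 3)
G(V, t) = -¾ + V (G(V, t) = (3 - 15/4) + V = -¾ + V)
k(R) = ¾ (k(R) = R - (-¾ + R) = R + (¾ - R) = ¾)
k(g)/(-1466) - 1*2488 = (¾)/(-1466) - 1*2488 = (¾)*(-1/1466) - 2488 = -3/5864 - 2488 = -14589635/5864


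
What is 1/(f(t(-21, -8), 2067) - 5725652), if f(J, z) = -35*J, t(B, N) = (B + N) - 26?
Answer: -1/5723727 ≈ -1.7471e-7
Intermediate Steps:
t(B, N) = -26 + B + N
1/(f(t(-21, -8), 2067) - 5725652) = 1/(-35*(-26 - 21 - 8) - 5725652) = 1/(-35*(-55) - 5725652) = 1/(1925 - 5725652) = 1/(-5723727) = -1/5723727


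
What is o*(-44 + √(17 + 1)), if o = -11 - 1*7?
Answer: 792 - 54*√2 ≈ 715.63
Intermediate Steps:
o = -18 (o = -11 - 7 = -18)
o*(-44 + √(17 + 1)) = -18*(-44 + √(17 + 1)) = -18*(-44 + √18) = -18*(-44 + 3*√2) = 792 - 54*√2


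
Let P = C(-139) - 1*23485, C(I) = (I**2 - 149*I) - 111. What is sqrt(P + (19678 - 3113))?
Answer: sqrt(33001) ≈ 181.66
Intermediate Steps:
C(I) = -111 + I**2 - 149*I
P = 16436 (P = (-111 + (-139)**2 - 149*(-139)) - 1*23485 = (-111 + 19321 + 20711) - 23485 = 39921 - 23485 = 16436)
sqrt(P + (19678 - 3113)) = sqrt(16436 + (19678 - 3113)) = sqrt(16436 + 16565) = sqrt(33001)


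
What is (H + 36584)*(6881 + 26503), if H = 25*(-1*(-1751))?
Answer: 2682704856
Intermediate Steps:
H = 43775 (H = 25*1751 = 43775)
(H + 36584)*(6881 + 26503) = (43775 + 36584)*(6881 + 26503) = 80359*33384 = 2682704856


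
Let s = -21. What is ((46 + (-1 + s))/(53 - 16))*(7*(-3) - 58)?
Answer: -1896/37 ≈ -51.243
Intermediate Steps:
((46 + (-1 + s))/(53 - 16))*(7*(-3) - 58) = ((46 + (-1 - 21))/(53 - 16))*(7*(-3) - 58) = ((46 - 22)/37)*(-21 - 58) = (24*(1/37))*(-79) = (24/37)*(-79) = -1896/37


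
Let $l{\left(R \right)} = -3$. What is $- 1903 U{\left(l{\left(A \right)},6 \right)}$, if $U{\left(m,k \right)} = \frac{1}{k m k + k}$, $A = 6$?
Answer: $\frac{1903}{102} \approx 18.657$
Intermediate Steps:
$U{\left(m,k \right)} = \frac{1}{k + m k^{2}}$ ($U{\left(m,k \right)} = \frac{1}{m k^{2} + k} = \frac{1}{k + m k^{2}}$)
$- 1903 U{\left(l{\left(A \right)},6 \right)} = - 1903 \frac{1}{6 \left(1 + 6 \left(-3\right)\right)} = - 1903 \frac{1}{6 \left(1 - 18\right)} = - 1903 \frac{1}{6 \left(-17\right)} = - 1903 \cdot \frac{1}{6} \left(- \frac{1}{17}\right) = \left(-1903\right) \left(- \frac{1}{102}\right) = \frac{1903}{102}$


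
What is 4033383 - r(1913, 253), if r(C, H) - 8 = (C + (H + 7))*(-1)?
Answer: 4035548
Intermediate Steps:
r(C, H) = 1 - C - H (r(C, H) = 8 + (C + (H + 7))*(-1) = 8 + (C + (7 + H))*(-1) = 8 + (7 + C + H)*(-1) = 8 + (-7 - C - H) = 1 - C - H)
4033383 - r(1913, 253) = 4033383 - (1 - 1*1913 - 1*253) = 4033383 - (1 - 1913 - 253) = 4033383 - 1*(-2165) = 4033383 + 2165 = 4035548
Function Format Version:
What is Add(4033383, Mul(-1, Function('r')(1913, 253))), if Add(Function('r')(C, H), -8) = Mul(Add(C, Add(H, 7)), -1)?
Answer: 4035548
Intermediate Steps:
Function('r')(C, H) = Add(1, Mul(-1, C), Mul(-1, H)) (Function('r')(C, H) = Add(8, Mul(Add(C, Add(H, 7)), -1)) = Add(8, Mul(Add(C, Add(7, H)), -1)) = Add(8, Mul(Add(7, C, H), -1)) = Add(8, Add(-7, Mul(-1, C), Mul(-1, H))) = Add(1, Mul(-1, C), Mul(-1, H)))
Add(4033383, Mul(-1, Function('r')(1913, 253))) = Add(4033383, Mul(-1, Add(1, Mul(-1, 1913), Mul(-1, 253)))) = Add(4033383, Mul(-1, Add(1, -1913, -253))) = Add(4033383, Mul(-1, -2165)) = Add(4033383, 2165) = 4035548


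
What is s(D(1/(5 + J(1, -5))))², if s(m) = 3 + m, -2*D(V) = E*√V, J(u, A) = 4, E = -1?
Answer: 361/36 ≈ 10.028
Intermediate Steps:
D(V) = √V/2 (D(V) = -(-1)*√V/2 = √V/2)
s(D(1/(5 + J(1, -5))))² = (3 + √(1/(5 + 4))/2)² = (3 + √(1/9)/2)² = (3 + √(⅑)/2)² = (3 + (½)*(⅓))² = (3 + ⅙)² = (19/6)² = 361/36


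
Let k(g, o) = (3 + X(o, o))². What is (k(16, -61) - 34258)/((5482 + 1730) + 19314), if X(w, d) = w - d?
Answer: -34249/26526 ≈ -1.2911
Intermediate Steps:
k(g, o) = 9 (k(g, o) = (3 + (o - o))² = (3 + 0)² = 3² = 9)
(k(16, -61) - 34258)/((5482 + 1730) + 19314) = (9 - 34258)/((5482 + 1730) + 19314) = -34249/(7212 + 19314) = -34249/26526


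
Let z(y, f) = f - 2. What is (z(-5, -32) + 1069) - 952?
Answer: 83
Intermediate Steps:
z(y, f) = -2 + f
(z(-5, -32) + 1069) - 952 = ((-2 - 32) + 1069) - 952 = (-34 + 1069) - 952 = 1035 - 952 = 83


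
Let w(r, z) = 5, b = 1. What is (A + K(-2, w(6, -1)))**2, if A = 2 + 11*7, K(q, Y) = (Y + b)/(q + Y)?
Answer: 6561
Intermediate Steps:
K(q, Y) = (1 + Y)/(Y + q) (K(q, Y) = (Y + 1)/(q + Y) = (1 + Y)/(Y + q))
A = 79 (A = 2 + 77 = 79)
(A + K(-2, w(6, -1)))**2 = (79 + (1 + 5)/(5 - 2))**2 = (79 + 6/3)**2 = (79 + (1/3)*6)**2 = (79 + 2)**2 = 81**2 = 6561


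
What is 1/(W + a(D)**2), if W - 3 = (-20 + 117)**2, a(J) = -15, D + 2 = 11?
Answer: 1/9637 ≈ 0.00010377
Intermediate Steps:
D = 9 (D = -2 + 11 = 9)
W = 9412 (W = 3 + (-20 + 117)**2 = 3 + 97**2 = 3 + 9409 = 9412)
1/(W + a(D)**2) = 1/(9412 + (-15)**2) = 1/(9412 + 225) = 1/9637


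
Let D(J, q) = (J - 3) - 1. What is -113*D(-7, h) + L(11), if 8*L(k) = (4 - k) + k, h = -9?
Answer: 2487/2 ≈ 1243.5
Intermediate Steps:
D(J, q) = -4 + J (D(J, q) = (-3 + J) - 1 = -4 + J)
L(k) = ½ (L(k) = ((4 - k) + k)/8 = (⅛)*4 = ½)
-113*D(-7, h) + L(11) = -113*(-4 - 7) + ½ = -113*(-11) + ½ = 1243 + ½ = 2487/2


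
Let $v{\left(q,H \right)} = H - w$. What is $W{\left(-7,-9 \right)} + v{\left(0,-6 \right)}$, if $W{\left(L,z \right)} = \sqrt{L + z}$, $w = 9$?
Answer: $-15 + 4 i \approx -15.0 + 4.0 i$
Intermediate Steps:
$v{\left(q,H \right)} = -9 + H$ ($v{\left(q,H \right)} = H - 9 = -9 + H$)
$W{\left(-7,-9 \right)} + v{\left(0,-6 \right)} = \sqrt{-7 - 9} - 15 = \sqrt{-16} - 15 = 4 i - 15 = -15 + 4 i$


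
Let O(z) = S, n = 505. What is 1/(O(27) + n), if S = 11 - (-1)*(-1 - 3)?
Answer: 1/512 ≈ 0.0019531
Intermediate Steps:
S = 7 (S = 11 - (-1)*(-4) = 11 - 1*4 = 11 - 4 = 7)
O(z) = 7
1/(O(27) + n) = 1/(7 + 505) = 1/512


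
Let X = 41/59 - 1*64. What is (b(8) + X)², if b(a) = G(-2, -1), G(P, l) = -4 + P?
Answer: 16719921/3481 ≈ 4803.2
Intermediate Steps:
b(a) = -6 (b(a) = -4 - 2 = -6)
X = -3735/59 (X = 41*(1/59) - 64 = 41/59 - 64 = -3735/59 ≈ -63.305)
(b(8) + X)² = (-6 - 3735/59)² = (-4089/59)² = 16719921/3481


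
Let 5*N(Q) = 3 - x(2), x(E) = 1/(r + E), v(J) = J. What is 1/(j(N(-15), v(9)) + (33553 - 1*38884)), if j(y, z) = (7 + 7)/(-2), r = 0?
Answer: -1/5338 ≈ -0.00018734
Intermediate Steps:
x(E) = 1/E (x(E) = 1/(0 + E) = 1/E)
N(Q) = ½ (N(Q) = (3 - 1/2)/5 = (3 - 1*½)/5 = (3 - ½)/5 = (⅕)*(5/2) = ½)
j(y, z) = -7 (j(y, z) = 14*(-½) = -7)
1/(j(N(-15), v(9)) + (33553 - 1*38884)) = 1/(-7 + (33553 - 1*38884)) = 1/(-7 + (33553 - 38884)) = 1/(-7 - 5331) = 1/(-5338) = -1/5338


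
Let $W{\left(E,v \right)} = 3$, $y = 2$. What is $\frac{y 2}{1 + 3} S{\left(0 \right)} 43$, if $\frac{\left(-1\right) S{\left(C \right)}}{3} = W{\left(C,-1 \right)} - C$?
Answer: $-387$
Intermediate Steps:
$S{\left(C \right)} = -9 + 3 C$ ($S{\left(C \right)} = - 3 \left(3 - C\right) = -9 + 3 C$)
$\frac{y 2}{1 + 3} S{\left(0 \right)} 43 = \frac{2 \cdot 2}{1 + 3} \left(-9 + 3 \cdot 0\right) 43 = \frac{4}{4} \left(-9 + 0\right) 43 = 4 \cdot \frac{1}{4} \left(-9\right) 43 = 1 \left(-9\right) 43 = \left(-9\right) 43 = -387$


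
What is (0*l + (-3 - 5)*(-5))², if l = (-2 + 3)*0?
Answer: 1600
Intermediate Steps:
l = 0 (l = 1*0 = 0)
(0*l + (-3 - 5)*(-5))² = (0*0 + (-3 - 5)*(-5))² = (0 - 8*(-5))² = (0 + 40)² = 40² = 1600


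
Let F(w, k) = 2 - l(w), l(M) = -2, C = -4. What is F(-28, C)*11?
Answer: 44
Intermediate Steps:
F(w, k) = 4 (F(w, k) = 2 - 1*(-2) = 2 + 2 = 4)
F(-28, C)*11 = 4*11 = 44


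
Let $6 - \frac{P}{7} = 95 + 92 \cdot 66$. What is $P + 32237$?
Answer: $-10890$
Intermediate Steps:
$P = -43127$ ($P = 42 - 7 \left(95 + 92 \cdot 66\right) = 42 - 7 \left(95 + 6072\right) = 42 - 43169 = -43127$)
$P + 32237 = -43127 + 32237 = -10890$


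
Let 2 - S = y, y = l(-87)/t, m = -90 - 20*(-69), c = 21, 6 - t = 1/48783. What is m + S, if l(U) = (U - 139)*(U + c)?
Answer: -349482704/292697 ≈ -1194.0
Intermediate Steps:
t = 292697/48783 (t = 6 - 1/48783 = 292697/48783 ≈ 6.0000)
l(U) = (-139 + U)*(21 + U) (l(U) = (U - 139)*(U + 21) = (-139 + U)*(21 + U))
m = 1290 (m = -90 + 1380 = 1290)
y = 727647228/292697 (y = (-2919 + (-87)**2 - 118*(-87))/(292697/48783) = (-2919 + 7569 + 10266)*(48783/292697) = 14916*(48783/292697) = 727647228/292697 ≈ 2486.0)
S = -727061834/292697 (S = 2 - 1*727647228/292697 = 2 - 727647228/292697 = -727061834/292697 ≈ -2484.0)
m + S = 1290 - 727061834/292697 = -349482704/292697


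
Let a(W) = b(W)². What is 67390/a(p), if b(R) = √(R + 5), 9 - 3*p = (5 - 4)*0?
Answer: 33695/4 ≈ 8423.8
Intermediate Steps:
p = 3 (p = 3 - (5 - 4)*0/3 = 3 - 0/3 = 3 - ⅓*0 = 3 + 0 = 3)
b(R) = √(5 + R)
a(W) = 5 + W (a(W) = (√(5 + W))² = 5 + W)
67390/a(p) = 67390/(5 + 3) = 67390/8 = 67390*(⅛) = 33695/4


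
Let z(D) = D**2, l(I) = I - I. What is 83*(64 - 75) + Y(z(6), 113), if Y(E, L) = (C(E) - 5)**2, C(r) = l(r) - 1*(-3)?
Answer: -909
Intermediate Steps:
l(I) = 0
C(r) = 3 (C(r) = 0 - 1*(-3) = 0 + 3 = 3)
Y(E, L) = 4 (Y(E, L) = (3 - 5)**2 = (-2)**2 = 4)
83*(64 - 75) + Y(z(6), 113) = 83*(64 - 75) + 4 = 83*(-11) + 4 = -913 + 4 = -909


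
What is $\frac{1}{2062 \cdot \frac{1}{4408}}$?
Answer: $\frac{2204}{1031} \approx 2.1377$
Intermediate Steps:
$\frac{1}{2062 \cdot \frac{1}{4408}} = \frac{1}{\frac{1031}{2204}} = \frac{2204}{1031}$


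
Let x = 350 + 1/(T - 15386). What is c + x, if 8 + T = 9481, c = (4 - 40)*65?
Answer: -11766871/5913 ≈ -1990.0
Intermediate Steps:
c = -2340 (c = -36*65 = -2340)
T = 9473 (T = -8 + 9481 = 9473)
x = 2069549/5913 (x = 350 + 1/(9473 - 15386) = 350 + 1/(-5913) = 350 - 1/5913 = 2069549/5913 ≈ 350.00)
c + x = -2340 + 2069549/5913 = -11766871/5913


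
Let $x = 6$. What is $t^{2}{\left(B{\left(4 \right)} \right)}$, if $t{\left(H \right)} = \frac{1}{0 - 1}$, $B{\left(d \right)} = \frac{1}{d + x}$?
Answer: $1$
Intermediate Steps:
$B{\left(d \right)} = \frac{1}{6 + d}$ ($B{\left(d \right)} = \frac{1}{d + 6} = \frac{1}{6 + d}$)
$t{\left(H \right)} = -1$ ($t{\left(H \right)} = \frac{1}{-1} = -1$)
$t^{2}{\left(B{\left(4 \right)} \right)} = \left(-1\right)^{2} = 1$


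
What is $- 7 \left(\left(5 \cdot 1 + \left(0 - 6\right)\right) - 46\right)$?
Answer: $329$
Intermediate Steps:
$- 7 \left(\left(5 \cdot 1 + \left(0 - 6\right)\right) - 46\right) = - 7 \left(\left(5 + \left(0 - 6\right)\right) - 46\right) = - 7 \left(\left(5 - 6\right) - 46\right) = - 7 \left(-1 - 46\right) = \left(-7\right) \left(-47\right) = 329$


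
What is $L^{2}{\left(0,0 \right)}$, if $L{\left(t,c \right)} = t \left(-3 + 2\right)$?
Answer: $0$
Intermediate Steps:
$L{\left(t,c \right)} = - t$ ($L{\left(t,c \right)} = t \left(-1\right) = - t$)
$L^{2}{\left(0,0 \right)} = \left(\left(-1\right) 0\right)^{2} = 0^{2} = 0$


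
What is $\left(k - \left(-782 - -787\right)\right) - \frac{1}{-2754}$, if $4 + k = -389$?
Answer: $- \frac{1096091}{2754} \approx -398.0$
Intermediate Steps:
$k = -393$ ($k = -4 - 389 = -393$)
$\left(k - \left(-782 - -787\right)\right) - \frac{1}{-2754} = \left(-393 - \left(-782 - -787\right)\right) - \frac{1}{-2754} = \left(-393 - \left(-782 + 787\right)\right) - - \frac{1}{2754} = \left(-393 - 5\right) + \frac{1}{2754} = -398 + \frac{1}{2754} = - \frac{1096091}{2754}$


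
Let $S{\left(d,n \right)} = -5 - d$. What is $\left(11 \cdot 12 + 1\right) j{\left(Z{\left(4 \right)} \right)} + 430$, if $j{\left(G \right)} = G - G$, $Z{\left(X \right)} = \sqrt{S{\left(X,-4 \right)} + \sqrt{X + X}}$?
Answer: $430$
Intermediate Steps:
$Z{\left(X \right)} = \sqrt{-5 - X + \sqrt{2} \sqrt{X}}$ ($Z{\left(X \right)} = \sqrt{\left(-5 - X\right) + \sqrt{X + X}} = \sqrt{\left(-5 - X\right) + \sqrt{2 X}} = \sqrt{\left(-5 - X\right) + \sqrt{2} \sqrt{X}} = \sqrt{-5 - X + \sqrt{2} \sqrt{X}}$)
$j{\left(G \right)} = 0$
$\left(11 \cdot 12 + 1\right) j{\left(Z{\left(4 \right)} \right)} + 430 = \left(11 \cdot 12 + 1\right) 0 + 430 = \left(132 + 1\right) 0 + 430 = 133 \cdot 0 + 430 = 0 + 430 = 430$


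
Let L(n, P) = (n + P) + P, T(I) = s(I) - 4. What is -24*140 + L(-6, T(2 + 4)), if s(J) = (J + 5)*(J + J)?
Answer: -3110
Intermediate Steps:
s(J) = 2*J*(5 + J) (s(J) = (5 + J)*(2*J) = 2*J*(5 + J))
T(I) = -4 + 2*I*(5 + I) (T(I) = 2*I*(5 + I) - 4 = -4 + 2*I*(5 + I))
L(n, P) = n + 2*P (L(n, P) = (P + n) + P = n + 2*P)
-24*140 + L(-6, T(2 + 4)) = -24*140 + (-6 + 2*(-4 + 2*(2 + 4)*(5 + (2 + 4)))) = -3360 + (-6 + 2*(-4 + 2*6*(5 + 6))) = -3360 + (-6 + 2*(-4 + 2*6*11)) = -3360 + (-6 + 2*(-4 + 132)) = -3360 + (-6 + 2*128) = -3360 + (-6 + 256) = -3360 + 250 = -3110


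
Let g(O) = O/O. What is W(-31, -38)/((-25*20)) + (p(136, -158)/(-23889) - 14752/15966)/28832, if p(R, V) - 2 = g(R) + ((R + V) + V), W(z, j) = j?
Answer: 17404418746241/229101338916000 ≈ 0.075968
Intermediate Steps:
g(O) = 1
p(R, V) = 3 + R + 2*V (p(R, V) = 2 + (1 + ((R + V) + V)) = 2 + (1 + (R + 2*V)) = 2 + (1 + R + 2*V) = 3 + R + 2*V)
W(-31, -38)/((-25*20)) + (p(136, -158)/(-23889) - 14752/15966)/28832 = -38/((-25*20)) + ((3 + 136 + 2*(-158))/(-23889) - 14752/15966)/28832 = -38/(-500) + ((3 + 136 - 316)*(-1/23889) - 14752*1/15966)*(1/28832) = -38*(-1/500) + (-177*(-1/23889) - 7376/7983)*(1/28832) = 19/250 + (59/7963 - 7376/7983)*(1/28832) = 19/250 - 58264091/63568629*1/28832 = 19/250 - 58264091/1832810711328 = 17404418746241/229101338916000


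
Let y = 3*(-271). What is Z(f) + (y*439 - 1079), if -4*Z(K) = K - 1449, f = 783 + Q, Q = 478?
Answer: -357939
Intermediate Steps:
y = -813
f = 1261 (f = 783 + 478 = 1261)
Z(K) = 1449/4 - K/4 (Z(K) = -(K - 1449)/4 = -(-1449 + K)/4 = 1449/4 - K/4)
Z(f) + (y*439 - 1079) = (1449/4 - ¼*1261) + (-813*439 - 1079) = (1449/4 - 1261/4) + (-356907 - 1079) = 47 - 357986 = -357939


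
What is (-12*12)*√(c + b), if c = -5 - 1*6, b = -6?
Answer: -144*I*√17 ≈ -593.73*I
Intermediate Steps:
c = -11 (c = -5 - 6 = -11)
(-12*12)*√(c + b) = (-12*12)*√(-11 - 6) = -144*I*√17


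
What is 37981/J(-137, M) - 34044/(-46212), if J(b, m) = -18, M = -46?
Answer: -146213765/69318 ≈ -2109.3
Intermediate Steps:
37981/J(-137, M) - 34044/(-46212) = 37981/(-18) - 34044/(-46212) = 37981*(-1/18) - 34044*(-1/46212) = -37981/18 + 2837/3851 = -146213765/69318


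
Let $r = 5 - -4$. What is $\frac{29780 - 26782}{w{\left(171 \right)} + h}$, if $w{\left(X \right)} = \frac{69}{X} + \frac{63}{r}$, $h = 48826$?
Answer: $\frac{85443}{1391752} \approx 0.061392$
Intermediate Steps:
$r = 9$ ($r = 5 + 4 = 9$)
$w{\left(X \right)} = 7 + \frac{69}{X}$ ($w{\left(X \right)} = \frac{69}{X} + \frac{63}{9} = \frac{69}{X} + 63 \cdot \frac{1}{9} = \frac{69}{X} + 7 = 7 + \frac{69}{X}$)
$\frac{29780 - 26782}{w{\left(171 \right)} + h} = \frac{29780 - 26782}{\left(7 + \frac{69}{171}\right) + 48826} = \frac{2998}{\left(7 + 69 \cdot \frac{1}{171}\right) + 48826} = \frac{2998}{\left(7 + \frac{23}{57}\right) + 48826} = \frac{2998}{\frac{422}{57} + 48826} = \frac{2998}{\frac{2783504}{57}} = 2998 \cdot \frac{57}{2783504} = \frac{85443}{1391752}$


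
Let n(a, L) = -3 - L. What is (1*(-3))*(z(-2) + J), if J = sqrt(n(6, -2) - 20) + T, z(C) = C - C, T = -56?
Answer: 168 - 3*I*sqrt(21) ≈ 168.0 - 13.748*I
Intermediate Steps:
z(C) = 0
J = -56 + I*sqrt(21) (J = sqrt((-3 - 1*(-2)) - 20) - 56 = sqrt((-3 + 2) - 20) - 56 = sqrt(-1 - 20) - 56 = sqrt(-21) - 56 = I*sqrt(21) - 56 = -56 + I*sqrt(21) ≈ -56.0 + 4.5826*I)
(1*(-3))*(z(-2) + J) = (1*(-3))*(0 + (-56 + I*sqrt(21))) = -3*(-56 + I*sqrt(21)) = 168 - 3*I*sqrt(21)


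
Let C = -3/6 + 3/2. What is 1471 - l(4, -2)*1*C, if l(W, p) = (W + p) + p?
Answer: 1471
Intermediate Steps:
l(W, p) = W + 2*p
C = 1 (C = -3*1/6 + 3*(1/2) = -1/2 + 3/2 = 1)
1471 - l(4, -2)*1*C = 1471 - (4 + 2*(-2))*1 = 1471 - (4 - 4)*1 = 1471 - 0*1 = 1471 - 0 = 1471 - 1*0 = 1471 + 0 = 1471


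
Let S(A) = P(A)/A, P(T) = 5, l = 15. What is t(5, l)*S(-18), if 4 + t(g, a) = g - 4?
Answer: ⅚ ≈ 0.83333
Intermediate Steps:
t(g, a) = -8 + g (t(g, a) = -4 + (g - 4) = -4 + (-4 + g) = -8 + g)
S(A) = 5/A
t(5, l)*S(-18) = (-8 + 5)*(5/(-18)) = -15*(-1)/18 = -3*(-5/18) = ⅚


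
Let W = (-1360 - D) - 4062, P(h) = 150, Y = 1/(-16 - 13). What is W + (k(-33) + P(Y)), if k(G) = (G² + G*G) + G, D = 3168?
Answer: -6295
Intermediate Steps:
k(G) = G + 2*G² (k(G) = (G² + G²) + G = 2*G² + G = G + 2*G²)
Y = -1/29 (Y = 1/(-29) = -1/29 ≈ -0.034483)
W = -8590 (W = (-1360 - 1*3168) - 4062 = (-1360 - 3168) - 4062 = -4528 - 4062 = -8590)
W + (k(-33) + P(Y)) = -8590 + (-33*(1 + 2*(-33)) + 150) = -8590 + (-33*(1 - 66) + 150) = -8590 + (-33*(-65) + 150) = -8590 + (2145 + 150) = -8590 + 2295 = -6295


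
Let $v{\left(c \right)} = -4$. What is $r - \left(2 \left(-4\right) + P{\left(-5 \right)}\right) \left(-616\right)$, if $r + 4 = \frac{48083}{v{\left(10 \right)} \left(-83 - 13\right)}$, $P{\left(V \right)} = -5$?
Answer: $- \frac{3028525}{384} \approx -7886.8$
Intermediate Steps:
$r = \frac{46547}{384}$ ($r = -4 + \frac{48083}{\left(-4\right) \left(-83 - 13\right)} = -4 + \frac{48083}{\left(-4\right) \left(-96\right)} = -4 + \frac{48083}{384} = \frac{46547}{384} \approx 121.22$)
$r - \left(2 \left(-4\right) + P{\left(-5 \right)}\right) \left(-616\right) = \frac{46547}{384} - \left(2 \left(-4\right) - 5\right) \left(-616\right) = \frac{46547}{384} - \left(-8 - 5\right) \left(-616\right) = \frac{46547}{384} - \left(-13\right) \left(-616\right) = \frac{46547}{384} - 8008 = - \frac{3028525}{384}$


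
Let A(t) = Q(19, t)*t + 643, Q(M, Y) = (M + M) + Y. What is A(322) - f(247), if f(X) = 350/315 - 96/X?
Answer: 259117943/2223 ≈ 1.1656e+5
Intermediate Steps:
Q(M, Y) = Y + 2*M (Q(M, Y) = 2*M + Y = Y + 2*M)
A(t) = 643 + t*(38 + t) (A(t) = (t + 2*19)*t + 643 = (t + 38)*t + 643 = (38 + t)*t + 643 = t*(38 + t) + 643 = 643 + t*(38 + t))
f(X) = 10/9 - 96/X (f(X) = 350*(1/315) - 96/X = 10/9 - 96/X)
A(322) - f(247) = (643 + 322*(38 + 322)) - (10/9 - 96/247) = (643 + 322*360) - (10/9 - 96*1/247) = (643 + 115920) - (10/9 - 96/247) = 116563 - 1*1606/2223 = 116563 - 1606/2223 = 259117943/2223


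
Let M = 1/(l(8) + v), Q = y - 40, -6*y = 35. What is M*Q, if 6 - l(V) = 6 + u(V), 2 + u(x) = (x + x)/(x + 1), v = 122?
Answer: -3/8 ≈ -0.37500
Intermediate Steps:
y = -35/6 (y = -⅙*35 = -35/6 ≈ -5.8333)
u(x) = -2 + 2*x/(1 + x) (u(x) = -2 + (x + x)/(x + 1) = -2 + (2*x)/(1 + x) = -2 + 2*x/(1 + x))
l(V) = 2/(1 + V) (l(V) = 6 - (6 - 2/(1 + V)) = 6 + (-6 + 2/(1 + V)) = 2/(1 + V))
Q = -275/6 (Q = -35/6 - 40 = -275/6 ≈ -45.833)
M = 9/1100 (M = 1/(2/(1 + 8) + 122) = 1/(2/9 + 122) = 1/(1100/9) = 9/1100 ≈ 0.0081818)
M*Q = (9/1100)*(-275/6) = -3/8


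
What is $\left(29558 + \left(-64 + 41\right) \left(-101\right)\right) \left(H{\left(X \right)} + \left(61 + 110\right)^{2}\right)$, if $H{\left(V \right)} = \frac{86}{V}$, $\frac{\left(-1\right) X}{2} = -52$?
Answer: $\frac{48477451575}{52} \approx 9.3226 \cdot 10^{8}$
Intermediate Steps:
$X = 104$ ($X = \left(-2\right) \left(-52\right) = 104$)
$\left(29558 + \left(-64 + 41\right) \left(-101\right)\right) \left(H{\left(X \right)} + \left(61 + 110\right)^{2}\right) = \left(29558 + \left(-64 + 41\right) \left(-101\right)\right) \left(\frac{86}{104} + \left(61 + 110\right)^{2}\right) = \left(29558 - -2323\right) \left(86 \cdot \frac{1}{104} + 171^{2}\right) = \left(29558 + 2323\right) \left(\frac{43}{52} + 29241\right) = 31881 \cdot \frac{1520575}{52} = \frac{48477451575}{52}$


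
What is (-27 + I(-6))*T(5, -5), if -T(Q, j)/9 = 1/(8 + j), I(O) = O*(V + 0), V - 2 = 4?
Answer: 189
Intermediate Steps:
V = 6 (V = 2 + 4 = 6)
I(O) = 6*O (I(O) = O*(6 + 0) = O*6 = 6*O)
T(Q, j) = -9/(8 + j)
(-27 + I(-6))*T(5, -5) = (-27 + 6*(-6))*(-9/(8 - 5)) = (-27 - 36)*(-9/3) = -(-567)/3 = -63*(-3) = 189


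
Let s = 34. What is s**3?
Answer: 39304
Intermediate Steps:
s**3 = 34**3 = 39304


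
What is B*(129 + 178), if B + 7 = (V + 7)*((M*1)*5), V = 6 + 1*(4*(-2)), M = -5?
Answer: -40524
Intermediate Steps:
V = -2 (V = 6 + 1*(-8) = 6 - 8 = -2)
B = -132 (B = -7 + (-2 + 7)*(-5*1*5) = -7 + 5*(-5*5) = -7 + 5*(-25) = -7 - 125 = -132)
B*(129 + 178) = -132*(129 + 178) = -132*307 = -40524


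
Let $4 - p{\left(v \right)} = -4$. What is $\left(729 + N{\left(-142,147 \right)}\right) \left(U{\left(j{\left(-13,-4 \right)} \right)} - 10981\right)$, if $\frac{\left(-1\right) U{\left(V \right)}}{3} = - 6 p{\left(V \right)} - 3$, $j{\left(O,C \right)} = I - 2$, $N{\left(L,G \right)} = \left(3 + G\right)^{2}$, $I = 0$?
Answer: $-251523612$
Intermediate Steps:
$p{\left(v \right)} = 8$ ($p{\left(v \right)} = 4 - -4 = 4 + 4 = 8$)
$j{\left(O,C \right)} = -2$ ($j{\left(O,C \right)} = 0 - 2 = -2$)
$U{\left(V \right)} = 153$ ($U{\left(V \right)} = - 3 \left(\left(-6\right) 8 - 3\right) = - 3 \left(-48 - 3\right) = \left(-3\right) \left(-51\right) = 153$)
$\left(729 + N{\left(-142,147 \right)}\right) \left(U{\left(j{\left(-13,-4 \right)} \right)} - 10981\right) = \left(729 + \left(3 + 147\right)^{2}\right) \left(153 - 10981\right) = \left(729 + 150^{2}\right) \left(-10828\right) = \left(729 + 22500\right) \left(-10828\right) = 23229 \left(-10828\right) = -251523612$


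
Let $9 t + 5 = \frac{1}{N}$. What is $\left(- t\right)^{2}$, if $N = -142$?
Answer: $\frac{6241}{20164} \approx 0.30951$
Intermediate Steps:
$t = - \frac{79}{142}$ ($t = - \frac{5}{9} + \frac{1}{9 \left(-142\right)} = - \frac{5}{9} + \frac{1}{9} \left(- \frac{1}{142}\right) = - \frac{5}{9} - \frac{1}{1278} = - \frac{79}{142} \approx -0.55634$)
$\left(- t\right)^{2} = \left(\left(-1\right) \left(- \frac{79}{142}\right)\right)^{2} = \left(\frac{79}{142}\right)^{2} = \frac{6241}{20164}$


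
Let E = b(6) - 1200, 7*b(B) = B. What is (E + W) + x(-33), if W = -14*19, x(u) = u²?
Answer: -2633/7 ≈ -376.14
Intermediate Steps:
b(B) = B/7
W = -266
E = -8394/7 (E = (⅐)*6 - 1200 = 6/7 - 1200 = -8394/7 ≈ -1199.1)
(E + W) + x(-33) = (-8394/7 - 266) + (-33)² = -10256/7 + 1089 = -2633/7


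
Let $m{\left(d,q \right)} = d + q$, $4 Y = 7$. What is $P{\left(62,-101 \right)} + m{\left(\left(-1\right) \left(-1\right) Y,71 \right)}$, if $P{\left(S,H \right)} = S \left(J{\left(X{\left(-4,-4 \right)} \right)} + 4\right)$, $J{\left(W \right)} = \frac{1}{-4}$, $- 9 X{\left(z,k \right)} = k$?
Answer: $\frac{1221}{4} \approx 305.25$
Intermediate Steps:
$Y = \frac{7}{4}$ ($Y = \frac{1}{4} \cdot 7 = \frac{7}{4} \approx 1.75$)
$X{\left(z,k \right)} = - \frac{k}{9}$
$J{\left(W \right)} = - \frac{1}{4}$
$P{\left(S,H \right)} = \frac{15 S}{4}$ ($P{\left(S,H \right)} = S \left(- \frac{1}{4} + 4\right) = S \frac{15}{4} = \frac{15 S}{4}$)
$P{\left(62,-101 \right)} + m{\left(\left(-1\right) \left(-1\right) Y,71 \right)} = \frac{15}{4} \cdot 62 + \left(\left(-1\right) \left(-1\right) \frac{7}{4} + 71\right) = \frac{465}{2} + \left(1 \cdot \frac{7}{4} + 71\right) = \frac{465}{2} + \left(\frac{7}{4} + 71\right) = \frac{465}{2} + \frac{291}{4} = \frac{1221}{4}$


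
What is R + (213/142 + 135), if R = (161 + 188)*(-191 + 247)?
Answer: 39361/2 ≈ 19681.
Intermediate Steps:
R = 19544 (R = 349*56 = 19544)
R + (213/142 + 135) = 19544 + (213/142 + 135) = 19544 + (213*(1/142) + 135) = 19544 + (3/2 + 135) = 19544 + 273/2 = 39361/2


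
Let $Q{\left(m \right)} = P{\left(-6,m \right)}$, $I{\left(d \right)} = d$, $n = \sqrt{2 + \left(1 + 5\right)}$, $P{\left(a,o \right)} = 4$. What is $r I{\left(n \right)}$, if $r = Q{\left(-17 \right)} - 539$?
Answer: $- 1070 \sqrt{2} \approx -1513.2$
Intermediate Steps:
$n = 2 \sqrt{2}$ ($n = \sqrt{2 + 6} = \sqrt{8} = 2 \sqrt{2} \approx 2.8284$)
$Q{\left(m \right)} = 4$
$r = -535$ ($r = 4 - 539 = -535$)
$r I{\left(n \right)} = - 535 \cdot 2 \sqrt{2} = - 1070 \sqrt{2}$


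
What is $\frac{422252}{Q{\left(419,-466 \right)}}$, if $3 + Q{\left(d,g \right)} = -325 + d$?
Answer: $\frac{422252}{91} \approx 4640.1$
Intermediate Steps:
$Q{\left(d,g \right)} = -328 + d$ ($Q{\left(d,g \right)} = -3 + \left(-325 + d\right) = -328 + d$)
$\frac{422252}{Q{\left(419,-466 \right)}} = \frac{422252}{-328 + 419} = \frac{422252}{91}$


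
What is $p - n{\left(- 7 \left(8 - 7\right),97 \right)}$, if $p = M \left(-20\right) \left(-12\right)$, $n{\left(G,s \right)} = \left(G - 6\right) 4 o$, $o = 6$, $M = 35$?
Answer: $8712$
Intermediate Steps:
$n{\left(G,s \right)} = -144 + 24 G$ ($n{\left(G,s \right)} = \left(G - 6\right) 4 \cdot 6 = \left(-6 + G\right) 4 \cdot 6 = \left(-24 + 4 G\right) 6 = -144 + 24 G$)
$p = 8400$ ($p = 35 \left(-20\right) \left(-12\right) = \left(-700\right) \left(-12\right) = 8400$)
$p - n{\left(- 7 \left(8 - 7\right),97 \right)} = 8400 - \left(-144 + 24 \left(- 7 \left(8 - 7\right)\right)\right) = 8400 - \left(-144 + 24 \left(\left(-7\right) 1\right)\right) = 8400 - \left(-144 + 24 \left(-7\right)\right) = 8400 - \left(-144 - 168\right) = 8400 - -312 = 8400 + 312 = 8712$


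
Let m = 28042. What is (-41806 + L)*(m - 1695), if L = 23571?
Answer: -480437545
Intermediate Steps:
(-41806 + L)*(m - 1695) = (-41806 + 23571)*(28042 - 1695) = -18235*26347 = -480437545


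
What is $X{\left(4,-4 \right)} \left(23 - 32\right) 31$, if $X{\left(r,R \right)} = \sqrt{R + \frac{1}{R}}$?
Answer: $- \frac{279 i \sqrt{17}}{2} \approx - 575.17 i$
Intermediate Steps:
$X{\left(4,-4 \right)} \left(23 - 32\right) 31 = \sqrt{-4 + \frac{1}{-4}} \left(23 - 32\right) 31 = \sqrt{-4 - \frac{1}{4}} \left(\left(-9\right) 31\right) = \sqrt{- \frac{17}{4}} \left(-279\right) = \frac{i \sqrt{17}}{2} \left(-279\right) = - \frac{279 i \sqrt{17}}{2}$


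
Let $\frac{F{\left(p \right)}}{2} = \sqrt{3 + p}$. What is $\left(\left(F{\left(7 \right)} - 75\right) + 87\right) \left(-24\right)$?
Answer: $-288 - 48 \sqrt{10} \approx -439.79$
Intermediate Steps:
$F{\left(p \right)} = 2 \sqrt{3 + p}$
$\left(\left(F{\left(7 \right)} - 75\right) + 87\right) \left(-24\right) = \left(\left(2 \sqrt{3 + 7} - 75\right) + 87\right) \left(-24\right) = \left(\left(2 \sqrt{10} - 75\right) + 87\right) \left(-24\right) = \left(\left(-75 + 2 \sqrt{10}\right) + 87\right) \left(-24\right) = \left(12 + 2 \sqrt{10}\right) \left(-24\right) = -288 - 48 \sqrt{10}$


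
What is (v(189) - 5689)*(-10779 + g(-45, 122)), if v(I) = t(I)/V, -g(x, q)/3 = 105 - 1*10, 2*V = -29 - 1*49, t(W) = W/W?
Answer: 818263936/13 ≈ 6.2943e+7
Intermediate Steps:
t(W) = 1
V = -39 (V = (-29 - 1*49)/2 = (-29 - 49)/2 = (1/2)*(-78) = -39)
g(x, q) = -285 (g(x, q) = -3*(105 - 1*10) = -3*(105 - 10) = -3*95 = -285)
v(I) = -1/39 (v(I) = 1/(-39) = 1*(-1/39) = -1/39)
(v(189) - 5689)*(-10779 + g(-45, 122)) = (-1/39 - 5689)*(-10779 - 285) = -221872/39*(-11064) = 818263936/13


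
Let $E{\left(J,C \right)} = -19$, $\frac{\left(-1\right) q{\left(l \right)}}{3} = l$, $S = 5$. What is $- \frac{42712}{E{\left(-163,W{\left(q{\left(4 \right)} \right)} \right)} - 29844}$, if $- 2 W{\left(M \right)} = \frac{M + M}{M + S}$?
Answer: $\frac{42712}{29863} \approx 1.4303$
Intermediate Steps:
$q{\left(l \right)} = - 3 l$
$W{\left(M \right)} = - \frac{M}{5 + M}$ ($W{\left(M \right)} = - \frac{\left(M + M\right) \frac{1}{M + 5}}{2} = - \frac{2 M \frac{1}{5 + M}}{2} = - \frac{M}{5 + M}$)
$- \frac{42712}{E{\left(-163,W{\left(q{\left(4 \right)} \right)} \right)} - 29844} = - \frac{42712}{-19 - 29844} = - \frac{42712}{-29863} = \left(-42712\right) \left(- \frac{1}{29863}\right) = \frac{42712}{29863}$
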